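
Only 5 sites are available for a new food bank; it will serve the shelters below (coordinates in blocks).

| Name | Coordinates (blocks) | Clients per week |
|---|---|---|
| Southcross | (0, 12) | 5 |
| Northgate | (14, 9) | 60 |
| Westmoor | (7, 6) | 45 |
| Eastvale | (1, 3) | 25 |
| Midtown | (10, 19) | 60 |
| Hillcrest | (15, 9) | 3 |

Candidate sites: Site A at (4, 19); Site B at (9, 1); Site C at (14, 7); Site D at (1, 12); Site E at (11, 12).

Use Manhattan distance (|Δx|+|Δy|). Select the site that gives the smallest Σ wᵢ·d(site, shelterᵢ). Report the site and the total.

Total weighted distance at each candidate:
  Site A (4, 19): total = 2873
  Site B (9, 1): total = 2627
  Site C (14, 7): total = 1969
  Site D (1, 12): total = 2741
  Site E (11, 12): total = 1841
Minimum is at Site E with total 1841 blocks.

Site E, total 1841 blocks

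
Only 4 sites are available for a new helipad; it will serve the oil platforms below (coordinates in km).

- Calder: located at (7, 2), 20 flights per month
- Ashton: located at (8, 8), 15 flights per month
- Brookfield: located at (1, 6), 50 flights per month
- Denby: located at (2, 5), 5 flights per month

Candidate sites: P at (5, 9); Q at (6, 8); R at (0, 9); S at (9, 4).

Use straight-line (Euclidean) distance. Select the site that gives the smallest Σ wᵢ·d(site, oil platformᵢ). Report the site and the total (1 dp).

Q, total 445.9 km

Total weighted distance at each candidate:
  P (5, 9): total = 468.0
  Q (6, 8): total = 445.9
  R (0, 9): total = 499.4
  S (9, 4): total = 566.1
Minimum is at Q with total 445.9 km.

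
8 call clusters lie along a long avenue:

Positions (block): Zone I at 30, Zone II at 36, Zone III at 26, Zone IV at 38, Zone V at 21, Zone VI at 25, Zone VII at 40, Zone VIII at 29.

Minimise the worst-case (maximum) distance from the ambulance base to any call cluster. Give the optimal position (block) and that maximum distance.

location 30.5, max distance 9.5

The 1-center on a line is the midpoint of the two extreme points: leftmost at 21, rightmost at 40.
Optimal location = (21 + 40)/2 = 30.5; maximum distance = (40 − 21)/2 = 9.5.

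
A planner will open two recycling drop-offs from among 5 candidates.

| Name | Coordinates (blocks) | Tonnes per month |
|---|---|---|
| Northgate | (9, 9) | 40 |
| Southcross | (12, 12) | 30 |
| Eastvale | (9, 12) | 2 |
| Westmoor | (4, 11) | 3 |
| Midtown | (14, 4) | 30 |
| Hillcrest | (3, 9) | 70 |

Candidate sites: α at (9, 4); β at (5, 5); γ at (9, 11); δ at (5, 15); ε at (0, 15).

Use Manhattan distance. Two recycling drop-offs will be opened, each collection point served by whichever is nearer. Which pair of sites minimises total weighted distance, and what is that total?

Evaluate every pair (each demand assigned to the nearer of the two):
  {α, γ}: total = 927
  {β, γ}: total = 937
  {α, β}: total = 1137
  {γ, δ}: total = 1137
  {γ, ε}: total = 1137
  {α, δ}: total = 1239
  {α, ε}: total = 1350
  {β, δ}: total = 1369
  {β, ε}: total = 1503
  {δ, ε}: total = 1889
Best pair: {α, γ} with total 927.

{α, γ}, total 927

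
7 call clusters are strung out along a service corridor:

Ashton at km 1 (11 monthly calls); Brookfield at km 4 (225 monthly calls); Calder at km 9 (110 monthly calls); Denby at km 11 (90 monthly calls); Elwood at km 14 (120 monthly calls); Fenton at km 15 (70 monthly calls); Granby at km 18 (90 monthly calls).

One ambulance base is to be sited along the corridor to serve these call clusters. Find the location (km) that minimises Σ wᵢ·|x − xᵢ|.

x = 11

For a sum of weighted absolute distances on a line, the optimum is the weighted median (not the mean). Total weight W = 716; half-weight = 358.
Sort by position and accumulate weight:
  km 1 (Ashton, w=11) → cum 11
  km 4 (Brookfield, w=225) → cum 236
  km 9 (Calder, w=110) → cum 346
  km 11 (Denby, w=90) → cum 436  ≥ 358 → median here
  km 14 (Elwood, w=120) → cum 556
  km 15 (Fenton, w=70) → cum 626
  km 18 (Granby, w=90) → cum 716
Optimal location: km 11.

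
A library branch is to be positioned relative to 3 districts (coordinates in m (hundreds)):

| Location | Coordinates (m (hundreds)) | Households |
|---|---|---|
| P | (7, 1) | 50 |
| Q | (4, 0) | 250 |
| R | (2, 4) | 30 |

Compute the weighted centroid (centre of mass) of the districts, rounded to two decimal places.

(4.27, 0.52)

The minimiser of Σwᵢ‖p−pᵢ‖² is the weighted centroid p* = (Σwᵢpᵢ)/(Σwᵢ).
Σwᵢ = 330.
Σwᵢxᵢ = 50·7 + 250·4 + 30·2 = 1410.
Σwᵢyᵢ = 50·1 + 250·0 + 30·4 = 170.
x* = 1410/330 = 4.27, y* = 170/330 = 0.52.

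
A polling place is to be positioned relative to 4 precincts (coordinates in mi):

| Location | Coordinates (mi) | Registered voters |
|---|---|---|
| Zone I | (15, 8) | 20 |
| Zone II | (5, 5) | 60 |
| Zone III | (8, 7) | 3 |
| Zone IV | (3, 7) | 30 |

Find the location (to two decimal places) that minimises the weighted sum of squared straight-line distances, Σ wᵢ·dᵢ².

The minimiser of Σwᵢ‖p−pᵢ‖² is the weighted centroid p* = (Σwᵢpᵢ)/(Σwᵢ).
Σwᵢ = 113.
Σwᵢxᵢ = 20·15 + 60·5 + 3·8 + 30·3 = 714.
Σwᵢyᵢ = 20·8 + 60·5 + 3·7 + 30·7 = 691.
x* = 714/113 = 6.32, y* = 691/113 = 6.12.

(6.32, 6.12)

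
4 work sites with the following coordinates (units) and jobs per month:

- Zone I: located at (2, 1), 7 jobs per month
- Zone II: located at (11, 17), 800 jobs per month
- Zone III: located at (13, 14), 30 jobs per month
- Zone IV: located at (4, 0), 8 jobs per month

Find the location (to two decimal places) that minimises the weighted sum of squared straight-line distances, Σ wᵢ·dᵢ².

The minimiser of Σwᵢ‖p−pᵢ‖² is the weighted centroid p* = (Σwᵢpᵢ)/(Σwᵢ).
Σwᵢ = 845.
Σwᵢxᵢ = 7·2 + 800·11 + 30·13 + 8·4 = 9236.
Σwᵢyᵢ = 7·1 + 800·17 + 30·14 + 8·0 = 14027.
x* = 9236/845 = 10.93, y* = 14027/845 = 16.60.

(10.93, 16.60)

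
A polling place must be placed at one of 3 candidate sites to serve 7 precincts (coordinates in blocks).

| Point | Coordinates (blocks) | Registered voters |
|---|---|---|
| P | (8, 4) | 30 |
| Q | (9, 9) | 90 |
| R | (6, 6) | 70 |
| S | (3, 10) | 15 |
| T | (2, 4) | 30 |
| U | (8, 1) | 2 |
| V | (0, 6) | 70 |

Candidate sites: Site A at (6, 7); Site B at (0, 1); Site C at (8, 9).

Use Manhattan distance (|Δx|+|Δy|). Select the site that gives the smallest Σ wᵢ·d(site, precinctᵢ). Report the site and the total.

Total weighted distance at each candidate:
  Site A (6, 7): total = 1476
  Site B (0, 1): total = 3326
  Site C (8, 9): total = 1796
Minimum is at Site A with total 1476 blocks.

Site A, total 1476 blocks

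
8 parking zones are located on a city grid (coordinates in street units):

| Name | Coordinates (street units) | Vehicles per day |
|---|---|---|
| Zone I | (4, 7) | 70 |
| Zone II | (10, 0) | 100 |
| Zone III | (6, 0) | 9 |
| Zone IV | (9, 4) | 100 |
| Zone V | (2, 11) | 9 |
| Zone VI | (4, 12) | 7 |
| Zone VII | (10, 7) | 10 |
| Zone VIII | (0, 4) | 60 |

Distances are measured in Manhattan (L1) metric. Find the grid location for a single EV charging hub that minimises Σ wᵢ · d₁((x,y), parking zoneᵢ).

(9, 4)

Manhattan distance separates: Σwᵢ(|x−xᵢ|+|y−yᵢ|) = Σwᵢ|x−xᵢ| + Σwᵢ|y−yᵢ|, so x and y are optimised independently as 1-D weighted medians.
Total weight W = 365; half = 182.5.
x-coordinate, sorted with cumulative weight:
  x=0 (Zone VIII, w=60) cum 60
  x=2 (Zone V, w=9) cum 69
  x=4 (Zone I, w=70) cum 139
  x=4 (Zone VI, w=7) cum 146
  x=6 (Zone III, w=9) cum 155
  x=9 (Zone IV, w=100) cum 255  ← median
  x=10 (Zone II, w=100) cum 355
  x=10 (Zone VII, w=10) cum 365
⇒ x* = 9
y-coordinate, sorted with cumulative weight:
  y=0 (Zone II, w=100) cum 100
  y=0 (Zone III, w=9) cum 109
  y=4 (Zone IV, w=100) cum 209  ← median
  y=4 (Zone VIII, w=60) cum 269
  y=7 (Zone I, w=70) cum 339
  y=7 (Zone VII, w=10) cum 349
  y=11 (Zone V, w=9) cum 358
  y=12 (Zone VI, w=7) cum 365
⇒ y* = 4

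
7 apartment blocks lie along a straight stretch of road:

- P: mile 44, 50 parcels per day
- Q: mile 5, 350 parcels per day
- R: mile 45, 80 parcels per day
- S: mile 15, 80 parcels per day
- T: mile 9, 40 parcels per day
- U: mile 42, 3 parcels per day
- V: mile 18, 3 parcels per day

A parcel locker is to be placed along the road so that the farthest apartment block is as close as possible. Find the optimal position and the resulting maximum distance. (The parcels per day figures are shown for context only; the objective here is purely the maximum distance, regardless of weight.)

location 25, max distance 20

The 1-center on a line is the midpoint of the two extreme points: leftmost at 5, rightmost at 45.
Optimal location = (5 + 45)/2 = 25; maximum distance = (45 − 5)/2 = 20.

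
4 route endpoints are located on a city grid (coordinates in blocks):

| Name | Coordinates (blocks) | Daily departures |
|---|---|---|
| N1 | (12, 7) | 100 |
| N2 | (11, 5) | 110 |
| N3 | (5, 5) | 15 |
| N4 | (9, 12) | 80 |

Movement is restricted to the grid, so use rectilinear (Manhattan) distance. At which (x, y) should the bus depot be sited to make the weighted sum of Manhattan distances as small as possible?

(11, 7)

Manhattan distance separates: Σwᵢ(|x−xᵢ|+|y−yᵢ|) = Σwᵢ|x−xᵢ| + Σwᵢ|y−yᵢ|, so x and y are optimised independently as 1-D weighted medians.
Total weight W = 305; half = 152.5.
x-coordinate, sorted with cumulative weight:
  x=5 (N3, w=15) cum 15
  x=9 (N4, w=80) cum 95
  x=11 (N2, w=110) cum 205  ← median
  x=12 (N1, w=100) cum 305
⇒ x* = 11
y-coordinate, sorted with cumulative weight:
  y=5 (N2, w=110) cum 110
  y=5 (N3, w=15) cum 125
  y=7 (N1, w=100) cum 225  ← median
  y=12 (N4, w=80) cum 305
⇒ y* = 7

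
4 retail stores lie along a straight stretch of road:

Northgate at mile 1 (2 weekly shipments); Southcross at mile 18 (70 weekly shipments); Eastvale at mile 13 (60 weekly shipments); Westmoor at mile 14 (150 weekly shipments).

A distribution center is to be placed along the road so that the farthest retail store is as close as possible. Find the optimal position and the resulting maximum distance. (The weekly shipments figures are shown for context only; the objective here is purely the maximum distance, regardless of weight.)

The 1-center on a line is the midpoint of the two extreme points: leftmost at 1, rightmost at 18.
Optimal location = (1 + 18)/2 = 9.5; maximum distance = (18 − 1)/2 = 8.5.

location 9.5, max distance 8.5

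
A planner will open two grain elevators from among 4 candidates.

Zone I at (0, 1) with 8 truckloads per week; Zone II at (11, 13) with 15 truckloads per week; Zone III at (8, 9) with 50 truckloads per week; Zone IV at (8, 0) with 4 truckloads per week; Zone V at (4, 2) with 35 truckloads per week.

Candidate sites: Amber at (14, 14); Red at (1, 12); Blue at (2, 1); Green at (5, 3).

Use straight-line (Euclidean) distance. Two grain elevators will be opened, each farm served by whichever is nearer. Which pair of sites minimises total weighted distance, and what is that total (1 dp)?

{Amber, Green}, total 492.4

Evaluate every pair (each demand assigned to the nearer of the two):
  {Amber, Green}: total = 492.4
  {Amber, Blue}: total = 556.5
  {Blue, Green}: total = 592.8
  {Red, Green}: total = 595.7
  {Red, Blue}: total = 650.1
  {Amber, Red}: total = 937.6
Best pair: {Amber, Green} with total 492.4.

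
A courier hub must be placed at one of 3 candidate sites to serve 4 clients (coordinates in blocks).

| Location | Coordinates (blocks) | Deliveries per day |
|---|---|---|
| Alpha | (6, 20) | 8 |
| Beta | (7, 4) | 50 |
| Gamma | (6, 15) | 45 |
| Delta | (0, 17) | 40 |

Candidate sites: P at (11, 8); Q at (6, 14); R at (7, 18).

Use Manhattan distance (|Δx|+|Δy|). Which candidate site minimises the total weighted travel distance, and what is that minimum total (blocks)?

Q, total 1003 blocks

Total weighted distance at each candidate:
  P (11, 8): total = 1876
  Q (6, 14): total = 1003
  R (7, 18): total = 1224
Minimum is at Q with total 1003 blocks.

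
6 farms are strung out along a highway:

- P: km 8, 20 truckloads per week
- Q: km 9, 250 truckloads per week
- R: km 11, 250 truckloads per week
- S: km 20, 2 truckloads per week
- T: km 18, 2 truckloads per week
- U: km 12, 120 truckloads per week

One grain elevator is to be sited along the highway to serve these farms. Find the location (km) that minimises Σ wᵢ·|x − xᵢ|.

For a sum of weighted absolute distances on a line, the optimum is the weighted median (not the mean). Total weight W = 644; half-weight = 322.
Sort by position and accumulate weight:
  km 8 (P, w=20) → cum 20
  km 9 (Q, w=250) → cum 270
  km 11 (R, w=250) → cum 520  ≥ 322 → median here
  km 12 (U, w=120) → cum 640
  km 18 (T, w=2) → cum 642
  km 20 (S, w=2) → cum 644
Optimal location: km 11.

x = 11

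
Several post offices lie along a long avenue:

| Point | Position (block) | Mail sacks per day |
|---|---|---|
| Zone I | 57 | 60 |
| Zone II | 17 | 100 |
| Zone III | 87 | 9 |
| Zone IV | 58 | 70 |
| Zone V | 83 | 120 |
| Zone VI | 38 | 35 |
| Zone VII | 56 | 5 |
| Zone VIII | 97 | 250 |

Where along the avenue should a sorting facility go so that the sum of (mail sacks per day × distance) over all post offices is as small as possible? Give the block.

x = 83

For a sum of weighted absolute distances on a line, the optimum is the weighted median (not the mean). Total weight W = 649; half-weight = 324.5.
Sort by position and accumulate weight:
  block 17 (Zone II, w=100) → cum 100
  block 38 (Zone VI, w=35) → cum 135
  block 56 (Zone VII, w=5) → cum 140
  block 57 (Zone I, w=60) → cum 200
  block 58 (Zone IV, w=70) → cum 270
  block 83 (Zone V, w=120) → cum 390  ≥ 324.5 → median here
  block 87 (Zone III, w=9) → cum 399
  block 97 (Zone VIII, w=250) → cum 649
Optimal location: block 83.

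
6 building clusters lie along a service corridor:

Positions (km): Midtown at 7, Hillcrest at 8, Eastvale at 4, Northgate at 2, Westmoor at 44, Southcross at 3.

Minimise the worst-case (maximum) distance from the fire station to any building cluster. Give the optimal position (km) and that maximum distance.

The 1-center on a line is the midpoint of the two extreme points: leftmost at 2, rightmost at 44.
Optimal location = (2 + 44)/2 = 23; maximum distance = (44 − 2)/2 = 21.

location 23, max distance 21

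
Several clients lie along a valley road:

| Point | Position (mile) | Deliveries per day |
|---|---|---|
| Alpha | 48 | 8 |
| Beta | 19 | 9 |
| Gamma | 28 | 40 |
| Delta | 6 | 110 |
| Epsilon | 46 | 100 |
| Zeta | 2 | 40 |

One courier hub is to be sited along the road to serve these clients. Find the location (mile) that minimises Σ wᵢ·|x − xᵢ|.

x = 19

For a sum of weighted absolute distances on a line, the optimum is the weighted median (not the mean). Total weight W = 307; half-weight = 153.5.
Sort by position and accumulate weight:
  mile 2 (Zeta, w=40) → cum 40
  mile 6 (Delta, w=110) → cum 150
  mile 19 (Beta, w=9) → cum 159  ≥ 153.5 → median here
  mile 28 (Gamma, w=40) → cum 199
  mile 46 (Epsilon, w=100) → cum 299
  mile 48 (Alpha, w=8) → cum 307
Optimal location: mile 19.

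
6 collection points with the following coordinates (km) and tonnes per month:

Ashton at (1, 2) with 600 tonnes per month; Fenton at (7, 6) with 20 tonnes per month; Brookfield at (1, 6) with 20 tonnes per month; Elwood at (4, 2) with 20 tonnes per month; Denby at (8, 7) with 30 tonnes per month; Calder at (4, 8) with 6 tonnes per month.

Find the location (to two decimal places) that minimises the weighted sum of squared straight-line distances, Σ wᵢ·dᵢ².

The minimiser of Σwᵢ‖p−pᵢ‖² is the weighted centroid p* = (Σwᵢpᵢ)/(Σwᵢ).
Σwᵢ = 696.
Σwᵢxᵢ = 600·1 + 20·7 + 20·1 + 20·4 + 30·8 + 6·4 = 1104.
Σwᵢyᵢ = 600·2 + 20·6 + 20·6 + 20·2 + 30·7 + 6·8 = 1738.
x* = 1104/696 = 1.59, y* = 1738/696 = 2.50.

(1.59, 2.50)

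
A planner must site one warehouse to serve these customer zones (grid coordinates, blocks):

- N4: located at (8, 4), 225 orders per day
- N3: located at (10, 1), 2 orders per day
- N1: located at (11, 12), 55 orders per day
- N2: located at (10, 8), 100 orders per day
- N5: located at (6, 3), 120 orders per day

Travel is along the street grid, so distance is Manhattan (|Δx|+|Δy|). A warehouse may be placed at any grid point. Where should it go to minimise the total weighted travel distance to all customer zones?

Manhattan distance separates: Σwᵢ(|x−xᵢ|+|y−yᵢ|) = Σwᵢ|x−xᵢ| + Σwᵢ|y−yᵢ|, so x and y are optimised independently as 1-D weighted medians.
Total weight W = 502; half = 251.
x-coordinate, sorted with cumulative weight:
  x=6 (N5, w=120) cum 120
  x=8 (N4, w=225) cum 345  ← median
  x=10 (N3, w=2) cum 347
  x=10 (N2, w=100) cum 447
  x=11 (N1, w=55) cum 502
⇒ x* = 8
y-coordinate, sorted with cumulative weight:
  y=1 (N3, w=2) cum 2
  y=3 (N5, w=120) cum 122
  y=4 (N4, w=225) cum 347  ← median
  y=8 (N2, w=100) cum 447
  y=12 (N1, w=55) cum 502
⇒ y* = 4

(8, 4)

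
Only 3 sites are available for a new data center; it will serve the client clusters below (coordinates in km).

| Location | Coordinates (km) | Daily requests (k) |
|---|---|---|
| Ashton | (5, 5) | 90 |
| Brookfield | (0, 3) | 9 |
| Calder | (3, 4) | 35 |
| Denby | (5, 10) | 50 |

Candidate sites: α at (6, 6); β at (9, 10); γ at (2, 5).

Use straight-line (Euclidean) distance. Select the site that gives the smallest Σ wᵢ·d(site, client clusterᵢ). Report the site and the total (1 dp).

α, total 520.0 km

Total weighted distance at each candidate:
  α (6, 6): total = 520.0
  β (9, 10): total = 1175.9
  γ (2, 5): total = 636.5
Minimum is at α with total 520.0 km.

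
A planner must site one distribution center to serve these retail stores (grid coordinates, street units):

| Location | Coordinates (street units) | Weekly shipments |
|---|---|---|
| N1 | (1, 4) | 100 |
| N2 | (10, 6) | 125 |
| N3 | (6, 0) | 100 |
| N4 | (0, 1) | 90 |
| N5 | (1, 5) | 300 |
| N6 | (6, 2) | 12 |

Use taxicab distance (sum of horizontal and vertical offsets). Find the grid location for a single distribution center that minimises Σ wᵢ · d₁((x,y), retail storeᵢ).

Manhattan distance separates: Σwᵢ(|x−xᵢ|+|y−yᵢ|) = Σwᵢ|x−xᵢ| + Σwᵢ|y−yᵢ|, so x and y are optimised independently as 1-D weighted medians.
Total weight W = 727; half = 363.5.
x-coordinate, sorted with cumulative weight:
  x=0 (N4, w=90) cum 90
  x=1 (N1, w=100) cum 190
  x=1 (N5, w=300) cum 490  ← median
  x=6 (N3, w=100) cum 590
  x=6 (N6, w=12) cum 602
  x=10 (N2, w=125) cum 727
⇒ x* = 1
y-coordinate, sorted with cumulative weight:
  y=0 (N3, w=100) cum 100
  y=1 (N4, w=90) cum 190
  y=2 (N6, w=12) cum 202
  y=4 (N1, w=100) cum 302
  y=5 (N5, w=300) cum 602  ← median
  y=6 (N2, w=125) cum 727
⇒ y* = 5

(1, 5)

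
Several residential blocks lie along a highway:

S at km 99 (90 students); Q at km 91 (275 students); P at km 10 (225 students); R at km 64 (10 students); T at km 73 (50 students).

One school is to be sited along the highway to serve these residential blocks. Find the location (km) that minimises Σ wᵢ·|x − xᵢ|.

For a sum of weighted absolute distances on a line, the optimum is the weighted median (not the mean). Total weight W = 650; half-weight = 325.
Sort by position and accumulate weight:
  km 10 (P, w=225) → cum 225
  km 64 (R, w=10) → cum 235
  km 73 (T, w=50) → cum 285
  km 91 (Q, w=275) → cum 560  ≥ 325 → median here
  km 99 (S, w=90) → cum 650
Optimal location: km 91.

x = 91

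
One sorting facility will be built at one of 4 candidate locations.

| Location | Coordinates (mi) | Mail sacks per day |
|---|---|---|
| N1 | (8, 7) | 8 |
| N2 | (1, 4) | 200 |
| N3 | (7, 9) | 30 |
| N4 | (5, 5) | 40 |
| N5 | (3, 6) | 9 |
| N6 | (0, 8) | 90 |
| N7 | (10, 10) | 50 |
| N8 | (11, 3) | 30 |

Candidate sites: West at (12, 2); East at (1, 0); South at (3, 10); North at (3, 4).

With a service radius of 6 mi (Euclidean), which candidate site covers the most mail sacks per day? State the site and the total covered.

North, covering 347

Coverage radius r = 6 mi; a point is covered iff (Δx)²+(Δy)² ≤ 6² = 36.
  West (12, 2): covers {N8} → 30
  East (1, 0): covers {N2} → 200
  South (3, 10): covers {N1, N3, N4, N5, N6} → 177
  North (3, 4): covers {N1, N2, N4, N5, N6} → 347
Maximum coverage at North: 347 mail sacks per day.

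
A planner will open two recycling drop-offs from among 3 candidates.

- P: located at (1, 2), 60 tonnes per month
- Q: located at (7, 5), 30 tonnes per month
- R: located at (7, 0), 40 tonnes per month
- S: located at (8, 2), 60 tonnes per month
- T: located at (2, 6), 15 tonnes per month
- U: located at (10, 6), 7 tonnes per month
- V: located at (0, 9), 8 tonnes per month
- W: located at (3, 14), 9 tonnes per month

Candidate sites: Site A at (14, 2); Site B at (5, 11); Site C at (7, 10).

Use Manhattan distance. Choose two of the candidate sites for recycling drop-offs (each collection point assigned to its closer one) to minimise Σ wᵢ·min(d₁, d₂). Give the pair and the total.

Evaluate every pair (each demand assigned to the nearer of the two):
  {Site A, Site C}: total = 1970
  {Site A, Site B}: total = 2017
  {Site B, Site C}: total = 2140
Best pair: {Site A, Site C} with total 1970.

{Site A, Site C}, total 1970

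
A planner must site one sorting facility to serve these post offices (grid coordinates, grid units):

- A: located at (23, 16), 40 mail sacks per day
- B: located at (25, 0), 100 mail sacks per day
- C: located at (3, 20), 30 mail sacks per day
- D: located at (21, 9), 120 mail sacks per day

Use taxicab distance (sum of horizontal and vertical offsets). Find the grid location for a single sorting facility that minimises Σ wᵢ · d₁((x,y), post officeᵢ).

(21, 9)

Manhattan distance separates: Σwᵢ(|x−xᵢ|+|y−yᵢ|) = Σwᵢ|x−xᵢ| + Σwᵢ|y−yᵢ|, so x and y are optimised independently as 1-D weighted medians.
Total weight W = 290; half = 145.
x-coordinate, sorted with cumulative weight:
  x=3 (C, w=30) cum 30
  x=21 (D, w=120) cum 150  ← median
  x=23 (A, w=40) cum 190
  x=25 (B, w=100) cum 290
⇒ x* = 21
y-coordinate, sorted with cumulative weight:
  y=0 (B, w=100) cum 100
  y=9 (D, w=120) cum 220  ← median
  y=16 (A, w=40) cum 260
  y=20 (C, w=30) cum 290
⇒ y* = 9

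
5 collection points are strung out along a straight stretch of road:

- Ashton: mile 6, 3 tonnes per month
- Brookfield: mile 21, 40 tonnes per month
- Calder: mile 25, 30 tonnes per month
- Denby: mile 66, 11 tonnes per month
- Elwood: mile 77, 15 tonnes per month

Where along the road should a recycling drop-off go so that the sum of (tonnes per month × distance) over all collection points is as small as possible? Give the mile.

For a sum of weighted absolute distances on a line, the optimum is the weighted median (not the mean). Total weight W = 99; half-weight = 49.5.
Sort by position and accumulate weight:
  mile 6 (Ashton, w=3) → cum 3
  mile 21 (Brookfield, w=40) → cum 43
  mile 25 (Calder, w=30) → cum 73  ≥ 49.5 → median here
  mile 66 (Denby, w=11) → cum 84
  mile 77 (Elwood, w=15) → cum 99
Optimal location: mile 25.

x = 25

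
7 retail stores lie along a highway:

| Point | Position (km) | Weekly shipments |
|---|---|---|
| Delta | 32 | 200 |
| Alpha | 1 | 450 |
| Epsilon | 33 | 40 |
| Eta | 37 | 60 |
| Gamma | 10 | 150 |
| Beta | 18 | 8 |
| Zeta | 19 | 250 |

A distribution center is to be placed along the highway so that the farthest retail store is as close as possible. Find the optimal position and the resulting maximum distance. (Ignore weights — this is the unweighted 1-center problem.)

location 19, max distance 18

The 1-center on a line is the midpoint of the two extreme points: leftmost at 1, rightmost at 37.
Optimal location = (1 + 37)/2 = 19; maximum distance = (37 − 1)/2 = 18.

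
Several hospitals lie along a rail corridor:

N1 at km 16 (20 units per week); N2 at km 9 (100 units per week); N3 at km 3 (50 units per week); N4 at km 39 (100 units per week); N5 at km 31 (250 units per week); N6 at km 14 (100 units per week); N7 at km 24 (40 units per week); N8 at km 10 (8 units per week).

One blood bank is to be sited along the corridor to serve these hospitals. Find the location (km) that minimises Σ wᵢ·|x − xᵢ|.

x = 31

For a sum of weighted absolute distances on a line, the optimum is the weighted median (not the mean). Total weight W = 668; half-weight = 334.
Sort by position and accumulate weight:
  km 3 (N3, w=50) → cum 50
  km 9 (N2, w=100) → cum 150
  km 10 (N8, w=8) → cum 158
  km 14 (N6, w=100) → cum 258
  km 16 (N1, w=20) → cum 278
  km 24 (N7, w=40) → cum 318
  km 31 (N5, w=250) → cum 568  ≥ 334 → median here
  km 39 (N4, w=100) → cum 668
Optimal location: km 31.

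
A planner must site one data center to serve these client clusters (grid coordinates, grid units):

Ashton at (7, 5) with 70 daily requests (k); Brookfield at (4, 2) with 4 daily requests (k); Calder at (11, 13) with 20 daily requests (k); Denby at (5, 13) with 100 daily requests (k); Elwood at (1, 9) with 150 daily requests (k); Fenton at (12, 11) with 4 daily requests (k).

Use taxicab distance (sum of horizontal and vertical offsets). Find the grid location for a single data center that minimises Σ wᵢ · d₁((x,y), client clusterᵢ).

Manhattan distance separates: Σwᵢ(|x−xᵢ|+|y−yᵢ|) = Σwᵢ|x−xᵢ| + Σwᵢ|y−yᵢ|, so x and y are optimised independently as 1-D weighted medians.
Total weight W = 348; half = 174.
x-coordinate, sorted with cumulative weight:
  x=1 (Elwood, w=150) cum 150
  x=4 (Brookfield, w=4) cum 154
  x=5 (Denby, w=100) cum 254  ← median
  x=7 (Ashton, w=70) cum 324
  x=11 (Calder, w=20) cum 344
  x=12 (Fenton, w=4) cum 348
⇒ x* = 5
y-coordinate, sorted with cumulative weight:
  y=2 (Brookfield, w=4) cum 4
  y=5 (Ashton, w=70) cum 74
  y=9 (Elwood, w=150) cum 224  ← median
  y=11 (Fenton, w=4) cum 228
  y=13 (Calder, w=20) cum 248
  y=13 (Denby, w=100) cum 348
⇒ y* = 9

(5, 9)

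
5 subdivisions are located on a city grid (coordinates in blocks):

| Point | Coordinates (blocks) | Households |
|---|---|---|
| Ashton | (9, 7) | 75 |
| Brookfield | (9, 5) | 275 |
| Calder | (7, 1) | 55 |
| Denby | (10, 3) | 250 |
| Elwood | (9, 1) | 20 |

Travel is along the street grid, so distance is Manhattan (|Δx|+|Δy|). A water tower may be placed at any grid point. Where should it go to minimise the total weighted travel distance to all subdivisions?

(9, 5)

Manhattan distance separates: Σwᵢ(|x−xᵢ|+|y−yᵢ|) = Σwᵢ|x−xᵢ| + Σwᵢ|y−yᵢ|, so x and y are optimised independently as 1-D weighted medians.
Total weight W = 675; half = 337.5.
x-coordinate, sorted with cumulative weight:
  x=7 (Calder, w=55) cum 55
  x=9 (Ashton, w=75) cum 130
  x=9 (Brookfield, w=275) cum 405  ← median
  x=9 (Elwood, w=20) cum 425
  x=10 (Denby, w=250) cum 675
⇒ x* = 9
y-coordinate, sorted with cumulative weight:
  y=1 (Calder, w=55) cum 55
  y=1 (Elwood, w=20) cum 75
  y=3 (Denby, w=250) cum 325
  y=5 (Brookfield, w=275) cum 600  ← median
  y=7 (Ashton, w=75) cum 675
⇒ y* = 5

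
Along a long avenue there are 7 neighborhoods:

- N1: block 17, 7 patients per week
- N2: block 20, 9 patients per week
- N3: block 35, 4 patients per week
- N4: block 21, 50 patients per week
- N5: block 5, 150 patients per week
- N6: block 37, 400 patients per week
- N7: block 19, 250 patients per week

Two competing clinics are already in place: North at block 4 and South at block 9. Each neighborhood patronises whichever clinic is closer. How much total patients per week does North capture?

The indifferent point is the midpoint (4+9)/2 = 6.5; neighborhoods left of it (closer to North at 4) go to North, those right go to South.
  N5 at 5 (w=150) → North
  N1 at 17 (w=7) → South
  N7 at 19 (w=250) → South
  N2 at 20 (w=9) → South
  N4 at 21 (w=50) → South
  N3 at 35 (w=4) → South
  N6 at 37 (w=400) → South
North captures 150; South captures 720.

150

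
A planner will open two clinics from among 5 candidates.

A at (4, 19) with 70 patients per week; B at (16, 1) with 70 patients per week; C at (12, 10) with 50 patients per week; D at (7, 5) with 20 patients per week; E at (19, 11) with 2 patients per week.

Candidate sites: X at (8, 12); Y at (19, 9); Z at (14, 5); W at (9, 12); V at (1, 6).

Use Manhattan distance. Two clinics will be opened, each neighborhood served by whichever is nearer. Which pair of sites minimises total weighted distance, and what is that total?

{X, Z}, total 1652

Evaluate every pair (each demand assigned to the nearer of the two):
  {X, Z}: total = 1652
  {Z, W}: total = 1672
  {X, Y}: total = 2004
  {Y, W}: total = 2044
  {Z, V}: total = 2052
  {Y, V}: total = 2434
  {X, W}: total = 2462
  {W, V}: total = 2512
  {X, V}: total = 2564
  {Y, Z}: total = 2594
Best pair: {X, Z} with total 1652.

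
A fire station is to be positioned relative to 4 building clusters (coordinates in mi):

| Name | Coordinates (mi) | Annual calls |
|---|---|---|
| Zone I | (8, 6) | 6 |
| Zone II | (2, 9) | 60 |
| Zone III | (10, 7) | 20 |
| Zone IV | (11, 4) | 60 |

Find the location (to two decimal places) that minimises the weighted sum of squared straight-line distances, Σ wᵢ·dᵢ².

The minimiser of Σwᵢ‖p−pᵢ‖² is the weighted centroid p* = (Σwᵢpᵢ)/(Σwᵢ).
Σwᵢ = 146.
Σwᵢxᵢ = 6·8 + 60·2 + 20·10 + 60·11 = 1028.
Σwᵢyᵢ = 6·6 + 60·9 + 20·7 + 60·4 = 956.
x* = 1028/146 = 7.04, y* = 956/146 = 6.55.

(7.04, 6.55)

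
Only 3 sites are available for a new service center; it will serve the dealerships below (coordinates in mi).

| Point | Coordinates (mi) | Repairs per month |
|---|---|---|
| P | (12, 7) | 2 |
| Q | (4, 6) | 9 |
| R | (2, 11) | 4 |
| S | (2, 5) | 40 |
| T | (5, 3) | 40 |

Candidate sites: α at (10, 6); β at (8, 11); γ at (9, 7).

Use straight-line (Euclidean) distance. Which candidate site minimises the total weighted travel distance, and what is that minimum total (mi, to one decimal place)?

Total weighted distance at each candidate:
  α (10, 6): total = 651.9
  β (8, 11): total = 774.1
  γ (9, 7): total = 601.6
Minimum is at γ with total 601.6 mi.

γ, total 601.6 mi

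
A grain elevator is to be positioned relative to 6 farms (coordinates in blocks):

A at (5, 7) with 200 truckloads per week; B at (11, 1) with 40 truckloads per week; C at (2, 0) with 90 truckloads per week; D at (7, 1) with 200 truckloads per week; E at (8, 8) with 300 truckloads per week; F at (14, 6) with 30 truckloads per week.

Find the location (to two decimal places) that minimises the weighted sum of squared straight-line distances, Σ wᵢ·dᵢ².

(6.79, 4.91)

The minimiser of Σwᵢ‖p−pᵢ‖² is the weighted centroid p* = (Σwᵢpᵢ)/(Σwᵢ).
Σwᵢ = 860.
Σwᵢxᵢ = 200·5 + 40·11 + 90·2 + 200·7 + 300·8 + 30·14 = 5840.
Σwᵢyᵢ = 200·7 + 40·1 + 90·0 + 200·1 + 300·8 + 30·6 = 4220.
x* = 5840/860 = 6.79, y* = 4220/860 = 4.91.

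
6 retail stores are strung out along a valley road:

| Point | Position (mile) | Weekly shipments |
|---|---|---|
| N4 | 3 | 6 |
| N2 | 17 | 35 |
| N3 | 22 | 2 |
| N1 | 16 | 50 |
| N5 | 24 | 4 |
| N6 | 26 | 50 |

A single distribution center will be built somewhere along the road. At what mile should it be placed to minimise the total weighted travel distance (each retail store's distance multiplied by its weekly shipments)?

For a sum of weighted absolute distances on a line, the optimum is the weighted median (not the mean). Total weight W = 147; half-weight = 73.5.
Sort by position and accumulate weight:
  mile 3 (N4, w=6) → cum 6
  mile 16 (N1, w=50) → cum 56
  mile 17 (N2, w=35) → cum 91  ≥ 73.5 → median here
  mile 22 (N3, w=2) → cum 93
  mile 24 (N5, w=4) → cum 97
  mile 26 (N6, w=50) → cum 147
Optimal location: mile 17.

x = 17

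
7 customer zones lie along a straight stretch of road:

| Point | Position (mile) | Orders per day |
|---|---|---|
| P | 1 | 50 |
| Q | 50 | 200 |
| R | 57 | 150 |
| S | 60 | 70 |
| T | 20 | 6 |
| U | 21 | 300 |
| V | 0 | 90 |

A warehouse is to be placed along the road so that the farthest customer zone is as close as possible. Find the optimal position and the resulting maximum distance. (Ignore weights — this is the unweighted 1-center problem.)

The 1-center on a line is the midpoint of the two extreme points: leftmost at 0, rightmost at 60.
Optimal location = (0 + 60)/2 = 30; maximum distance = (60 − 0)/2 = 30.

location 30, max distance 30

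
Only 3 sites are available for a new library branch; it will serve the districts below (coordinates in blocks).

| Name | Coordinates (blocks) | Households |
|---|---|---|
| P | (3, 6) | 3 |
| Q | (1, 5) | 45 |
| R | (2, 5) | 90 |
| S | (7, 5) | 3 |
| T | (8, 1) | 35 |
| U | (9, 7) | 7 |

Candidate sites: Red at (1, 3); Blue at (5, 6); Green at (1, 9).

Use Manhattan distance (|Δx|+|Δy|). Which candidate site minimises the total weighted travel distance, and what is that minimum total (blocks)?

Red, total 798 blocks

Total weighted distance at each candidate:
  Red (1, 3): total = 798
  Blue (5, 6): total = 915
  Green (1, 9): total = 1270
Minimum is at Red with total 798 blocks.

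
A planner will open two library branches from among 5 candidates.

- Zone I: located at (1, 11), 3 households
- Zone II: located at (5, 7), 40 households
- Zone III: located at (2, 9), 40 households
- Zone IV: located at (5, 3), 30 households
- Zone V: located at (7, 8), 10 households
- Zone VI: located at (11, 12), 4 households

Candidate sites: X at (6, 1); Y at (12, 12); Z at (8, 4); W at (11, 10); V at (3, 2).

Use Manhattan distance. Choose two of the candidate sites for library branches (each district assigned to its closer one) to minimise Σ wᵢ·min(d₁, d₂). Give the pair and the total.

Evaluate every pair (each demand assigned to the nearer of the two):
  {Z, V}: total = 777
  {W, V}: total = 791
  {Y, V}: total = 817
  {Z, W}: total = 851
  {X, V}: total = 867
  {X, W}: total = 871
  {Y, Z}: total = 890
  {X, Z}: total = 906
  {X, Y}: total = 970
  {Y, W}: total = 1247
Best pair: {Z, V} with total 777.

{Z, V}, total 777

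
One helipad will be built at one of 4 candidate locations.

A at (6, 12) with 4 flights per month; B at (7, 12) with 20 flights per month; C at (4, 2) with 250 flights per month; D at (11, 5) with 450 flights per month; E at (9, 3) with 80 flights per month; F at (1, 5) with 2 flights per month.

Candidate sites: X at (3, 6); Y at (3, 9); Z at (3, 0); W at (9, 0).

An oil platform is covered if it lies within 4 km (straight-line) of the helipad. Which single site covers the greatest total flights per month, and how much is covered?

Z, covering 250

Coverage radius r = 4 km; a point is covered iff (Δx)²+(Δy)² ≤ 4² = 16.
  X (3, 6): covers {F} → 2
  Y (3, 9): covers {none} → 0
  Z (3, 0): covers {C} → 250
  W (9, 0): covers {E} → 80
Maximum coverage at Z: 250 flights per month.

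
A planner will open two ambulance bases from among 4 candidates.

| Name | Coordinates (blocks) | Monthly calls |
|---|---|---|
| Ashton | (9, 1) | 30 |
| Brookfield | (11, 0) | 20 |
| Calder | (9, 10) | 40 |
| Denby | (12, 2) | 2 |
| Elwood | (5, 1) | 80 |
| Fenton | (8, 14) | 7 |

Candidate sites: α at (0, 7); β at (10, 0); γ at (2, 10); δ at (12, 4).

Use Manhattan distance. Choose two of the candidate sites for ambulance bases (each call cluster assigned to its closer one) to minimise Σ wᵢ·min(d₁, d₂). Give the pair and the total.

Evaluate every pair (each demand assigned to the nearer of the two):
  {β, γ}: total = 918
  {β, δ}: total = 1022
  {α, β}: total = 1113
  {γ, δ}: total = 1434
  {α, δ}: total = 1542
  {α, γ}: total = 2074
Best pair: {β, γ} with total 918.

{β, γ}, total 918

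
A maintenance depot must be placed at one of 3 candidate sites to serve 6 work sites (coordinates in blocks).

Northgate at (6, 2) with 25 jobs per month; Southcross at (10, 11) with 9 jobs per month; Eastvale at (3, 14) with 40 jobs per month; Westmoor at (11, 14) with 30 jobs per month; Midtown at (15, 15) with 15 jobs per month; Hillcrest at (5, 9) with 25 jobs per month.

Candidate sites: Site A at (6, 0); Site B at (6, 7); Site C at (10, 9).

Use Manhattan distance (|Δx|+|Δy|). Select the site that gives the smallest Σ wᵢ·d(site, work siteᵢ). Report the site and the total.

Site C, total 1243 blocks

Total weighted distance at each candidate:
  Site A (6, 0): total = 2045
  Site B (6, 7): total = 1287
  Site C (10, 9): total = 1243
Minimum is at Site C with total 1243 blocks.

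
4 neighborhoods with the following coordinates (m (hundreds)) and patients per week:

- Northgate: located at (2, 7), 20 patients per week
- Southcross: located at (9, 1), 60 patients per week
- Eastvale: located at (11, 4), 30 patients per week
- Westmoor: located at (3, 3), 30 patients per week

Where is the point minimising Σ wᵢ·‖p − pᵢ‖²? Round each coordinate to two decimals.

The minimiser of Σwᵢ‖p−pᵢ‖² is the weighted centroid p* = (Σwᵢpᵢ)/(Σwᵢ).
Σwᵢ = 140.
Σwᵢxᵢ = 20·2 + 60·9 + 30·11 + 30·3 = 1000.
Σwᵢyᵢ = 20·7 + 60·1 + 30·4 + 30·3 = 410.
x* = 1000/140 = 7.14, y* = 410/140 = 2.93.

(7.14, 2.93)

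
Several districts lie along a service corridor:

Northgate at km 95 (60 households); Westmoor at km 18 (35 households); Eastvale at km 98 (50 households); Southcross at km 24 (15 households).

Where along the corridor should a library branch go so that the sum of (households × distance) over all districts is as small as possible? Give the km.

x = 95

For a sum of weighted absolute distances on a line, the optimum is the weighted median (not the mean). Total weight W = 160; half-weight = 80.
Sort by position and accumulate weight:
  km 18 (Westmoor, w=35) → cum 35
  km 24 (Southcross, w=15) → cum 50
  km 95 (Northgate, w=60) → cum 110  ≥ 80 → median here
  km 98 (Eastvale, w=50) → cum 160
Optimal location: km 95.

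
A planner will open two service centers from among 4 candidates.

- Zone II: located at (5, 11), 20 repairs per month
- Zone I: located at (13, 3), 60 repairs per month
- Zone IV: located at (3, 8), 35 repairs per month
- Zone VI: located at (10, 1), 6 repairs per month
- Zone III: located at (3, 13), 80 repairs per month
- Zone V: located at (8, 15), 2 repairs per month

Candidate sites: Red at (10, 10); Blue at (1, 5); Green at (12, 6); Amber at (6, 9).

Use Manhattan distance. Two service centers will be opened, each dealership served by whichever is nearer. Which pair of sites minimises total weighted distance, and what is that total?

{Green, Amber}, total 1058

Evaluate every pair (each demand assigned to the nearer of the two):
  {Green, Amber}: total = 1058
  {Red, Amber}: total = 1428
  {Blue, Green}: total = 1483
  {Red, Green}: total = 1531
  {Blue, Amber}: total = 1628
  {Red, Blue}: total = 1763
Best pair: {Green, Amber} with total 1058.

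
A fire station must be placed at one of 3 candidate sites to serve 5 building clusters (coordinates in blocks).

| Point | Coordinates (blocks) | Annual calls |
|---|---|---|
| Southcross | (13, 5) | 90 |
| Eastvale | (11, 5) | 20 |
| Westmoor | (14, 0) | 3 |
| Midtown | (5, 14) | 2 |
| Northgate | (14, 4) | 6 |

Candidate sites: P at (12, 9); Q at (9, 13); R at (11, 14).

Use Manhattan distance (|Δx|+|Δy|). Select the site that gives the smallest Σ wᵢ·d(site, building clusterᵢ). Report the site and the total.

Total weighted distance at each candidate:
  P (12, 9): total = 649
  Q (9, 13): total = 1428
  R (11, 14): total = 1311
Minimum is at P with total 649 blocks.

P, total 649 blocks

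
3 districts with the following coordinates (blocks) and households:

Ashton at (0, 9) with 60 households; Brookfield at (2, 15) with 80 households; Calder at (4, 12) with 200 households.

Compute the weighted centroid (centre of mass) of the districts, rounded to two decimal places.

The minimiser of Σwᵢ‖p−pᵢ‖² is the weighted centroid p* = (Σwᵢpᵢ)/(Σwᵢ).
Σwᵢ = 340.
Σwᵢxᵢ = 60·0 + 80·2 + 200·4 = 960.
Σwᵢyᵢ = 60·9 + 80·15 + 200·12 = 4140.
x* = 960/340 = 2.82, y* = 4140/340 = 12.18.

(2.82, 12.18)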